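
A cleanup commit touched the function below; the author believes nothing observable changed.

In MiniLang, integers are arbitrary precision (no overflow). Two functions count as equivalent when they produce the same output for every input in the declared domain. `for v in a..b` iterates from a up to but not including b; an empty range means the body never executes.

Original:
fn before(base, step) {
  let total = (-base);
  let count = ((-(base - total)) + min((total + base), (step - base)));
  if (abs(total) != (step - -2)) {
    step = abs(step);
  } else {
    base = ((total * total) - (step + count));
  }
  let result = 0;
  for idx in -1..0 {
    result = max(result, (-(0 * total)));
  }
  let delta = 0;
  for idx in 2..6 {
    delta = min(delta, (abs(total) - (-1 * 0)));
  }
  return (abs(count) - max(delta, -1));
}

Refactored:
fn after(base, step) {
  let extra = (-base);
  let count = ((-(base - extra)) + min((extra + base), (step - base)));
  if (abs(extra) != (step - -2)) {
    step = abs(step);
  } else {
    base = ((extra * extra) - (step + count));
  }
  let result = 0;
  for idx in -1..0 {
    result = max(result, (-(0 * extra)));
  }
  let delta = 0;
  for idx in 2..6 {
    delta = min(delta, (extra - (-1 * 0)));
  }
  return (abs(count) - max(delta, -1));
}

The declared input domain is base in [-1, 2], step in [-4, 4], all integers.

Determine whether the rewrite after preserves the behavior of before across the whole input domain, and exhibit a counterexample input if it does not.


base=1, step=-4 yields 7 from before but 8 from after.
verdict: not equivalent; witness: base=1, step=-4


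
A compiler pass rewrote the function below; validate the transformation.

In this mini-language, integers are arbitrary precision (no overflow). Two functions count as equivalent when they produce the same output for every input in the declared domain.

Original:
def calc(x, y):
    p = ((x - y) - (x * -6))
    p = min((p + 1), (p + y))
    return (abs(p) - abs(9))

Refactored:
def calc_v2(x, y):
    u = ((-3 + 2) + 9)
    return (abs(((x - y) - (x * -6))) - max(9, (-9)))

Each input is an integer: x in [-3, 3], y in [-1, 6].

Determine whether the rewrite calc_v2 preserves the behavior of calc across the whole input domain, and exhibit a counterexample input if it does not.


Try x=-3, y=-1.
calc: p=-20, then p=-21, then returns 12
calc_v2: u=8, then returns 11
12 vs 11 — the two versions disagree here.
verdict: not equivalent; witness: x=-3, y=-1


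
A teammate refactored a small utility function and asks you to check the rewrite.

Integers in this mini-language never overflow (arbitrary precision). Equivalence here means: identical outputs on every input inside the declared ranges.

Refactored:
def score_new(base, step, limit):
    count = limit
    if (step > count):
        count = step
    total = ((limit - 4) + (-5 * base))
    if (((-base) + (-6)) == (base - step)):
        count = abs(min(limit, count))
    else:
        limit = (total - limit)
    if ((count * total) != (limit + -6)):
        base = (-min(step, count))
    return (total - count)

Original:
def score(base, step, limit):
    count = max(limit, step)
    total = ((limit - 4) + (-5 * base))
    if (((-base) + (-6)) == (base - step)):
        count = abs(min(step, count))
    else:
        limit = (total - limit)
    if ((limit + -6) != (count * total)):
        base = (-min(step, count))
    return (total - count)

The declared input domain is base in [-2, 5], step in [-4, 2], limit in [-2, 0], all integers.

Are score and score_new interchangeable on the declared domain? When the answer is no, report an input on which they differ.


The rewrite breaks on base=-2, step=2, limit=-1, where the results are 3 and 4.
score: count becomes 2; next total becomes 5; next (((-base) + (-6)) == (base - step)) evaluates to true; next count becomes 2; next ((limit + -6) != (count * total)) evaluates to true; next base becomes -2; next final value 3
score_new: count becomes -1; next (step > count) evaluates to true; next count becomes 2; next total becomes 5; next (((-base) + (-6)) == (base - step)) evaluates to true; next count becomes 1; next ((count * total) != (limit + -6)) evaluates to true; next base becomes -1; next final value 4
verdict: not equivalent; witness: base=-2, step=2, limit=-1


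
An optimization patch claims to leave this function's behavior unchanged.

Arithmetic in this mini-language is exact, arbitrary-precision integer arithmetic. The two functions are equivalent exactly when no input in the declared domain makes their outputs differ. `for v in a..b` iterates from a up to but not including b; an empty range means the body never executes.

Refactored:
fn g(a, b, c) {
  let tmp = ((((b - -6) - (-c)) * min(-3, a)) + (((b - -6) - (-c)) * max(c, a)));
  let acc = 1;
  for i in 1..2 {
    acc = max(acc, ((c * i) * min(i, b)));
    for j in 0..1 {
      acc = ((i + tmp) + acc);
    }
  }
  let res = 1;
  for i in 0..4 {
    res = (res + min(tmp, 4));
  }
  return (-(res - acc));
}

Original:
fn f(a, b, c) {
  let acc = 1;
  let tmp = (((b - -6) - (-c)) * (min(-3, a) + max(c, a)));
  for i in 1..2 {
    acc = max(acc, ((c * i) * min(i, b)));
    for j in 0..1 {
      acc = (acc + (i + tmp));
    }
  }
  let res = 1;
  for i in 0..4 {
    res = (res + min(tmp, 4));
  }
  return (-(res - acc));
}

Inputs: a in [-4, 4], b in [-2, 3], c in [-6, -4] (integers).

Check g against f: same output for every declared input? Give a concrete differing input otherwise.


Comparing the listings, the differences include: constant usage differs, arithmetic usage differs.
One worked example (a=1, b=-1, c=-4) — f: acc becomes 1; next tmp becomes -2; next at i=1:; next acc becomes 4; next at j=0:; next acc becomes 3; next res becomes 1; next at i=0:; next res becomes -1; next at i=1:; next res becomes -3; next at i=2:; next res becomes -5; next at i=3:; next res becomes -7; next final value 10; g: tmp becomes -2; next acc becomes 1; next at i=1:; next acc becomes 4; next at j=0:; next acc becomes 3; next res becomes 1; next at i=0:; next res becomes -1; next at i=1:; next res becomes -3; next at i=2:; next res becomes -5; next at i=3:; next res becomes -7; next final value 10; agreement on 10.
Every one of the 162 inputs gives matching results.
verdict: equivalent


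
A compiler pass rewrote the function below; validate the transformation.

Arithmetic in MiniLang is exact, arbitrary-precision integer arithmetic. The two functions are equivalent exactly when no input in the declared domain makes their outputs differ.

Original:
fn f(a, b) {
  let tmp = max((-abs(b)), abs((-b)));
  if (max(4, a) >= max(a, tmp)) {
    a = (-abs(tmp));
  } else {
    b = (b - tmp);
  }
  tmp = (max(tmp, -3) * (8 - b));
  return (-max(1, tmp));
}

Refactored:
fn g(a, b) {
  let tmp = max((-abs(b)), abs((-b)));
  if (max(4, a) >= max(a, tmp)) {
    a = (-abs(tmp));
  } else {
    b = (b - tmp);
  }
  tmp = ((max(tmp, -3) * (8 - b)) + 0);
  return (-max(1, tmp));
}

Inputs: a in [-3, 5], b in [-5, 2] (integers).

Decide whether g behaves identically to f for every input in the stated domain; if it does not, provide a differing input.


Equivalent — the differences include constant usage differs; also arithmetic usage differs, yet no declared input distinguishes the two.
As a probe, take a=-1, b=-4: f runs tmp becomes 4; next (max(4, a) >= max(a, tmp)) evaluates to true; next a becomes -4; next tmp becomes 48; next final value -48; g runs tmp becomes 4; next (max(4, a) >= max(a, tmp)) evaluates to true; next a becomes -4; next tmp becomes 48; next final value -48; both end at -48.
Every one of the 72 inputs gives matching results.
verdict: equivalent


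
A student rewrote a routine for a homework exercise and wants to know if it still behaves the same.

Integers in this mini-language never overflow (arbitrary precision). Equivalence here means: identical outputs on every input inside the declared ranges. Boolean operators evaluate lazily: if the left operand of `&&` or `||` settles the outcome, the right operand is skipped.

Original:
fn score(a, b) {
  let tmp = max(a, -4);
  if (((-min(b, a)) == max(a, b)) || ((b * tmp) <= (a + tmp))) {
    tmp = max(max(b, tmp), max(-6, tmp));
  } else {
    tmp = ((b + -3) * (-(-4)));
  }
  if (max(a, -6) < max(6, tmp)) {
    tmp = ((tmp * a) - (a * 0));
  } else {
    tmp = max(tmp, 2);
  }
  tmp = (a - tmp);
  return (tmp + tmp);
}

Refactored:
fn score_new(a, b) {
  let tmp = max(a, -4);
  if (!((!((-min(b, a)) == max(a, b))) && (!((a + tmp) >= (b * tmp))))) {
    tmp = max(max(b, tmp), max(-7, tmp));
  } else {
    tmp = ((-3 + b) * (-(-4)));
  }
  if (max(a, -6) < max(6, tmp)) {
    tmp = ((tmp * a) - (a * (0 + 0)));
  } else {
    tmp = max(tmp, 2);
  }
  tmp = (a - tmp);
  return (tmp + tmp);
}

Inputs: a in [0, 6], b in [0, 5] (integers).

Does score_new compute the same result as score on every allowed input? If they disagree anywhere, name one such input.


Equivalent. The suspicious edit (`-6` became `-7`) never changes the result for any input inside the declared domain.
An exhaustive pass over the 42 declared inputs shows identical outputs.
As a probe, take a=2, b=2: score runs tmp := 2 | (((-min(b, a)) == max(a, b)) || ((b * tmp) <= (a + tmp))): true | tmp := 2 | (max(a, -6) < max(6, tmp)): true | tmp := 4 | tmp := -2 | result -4; score_new runs tmp := 2 | (!((!((-min(b, a)) == max(a, b))) && (!((a + tmp) >= (b * tmp))))): true | tmp := 2 | (max(a, -6) < max(6, tmp)): true | tmp := 4 | tmp := -2 | result -4; both end at -4.
verdict: equivalent


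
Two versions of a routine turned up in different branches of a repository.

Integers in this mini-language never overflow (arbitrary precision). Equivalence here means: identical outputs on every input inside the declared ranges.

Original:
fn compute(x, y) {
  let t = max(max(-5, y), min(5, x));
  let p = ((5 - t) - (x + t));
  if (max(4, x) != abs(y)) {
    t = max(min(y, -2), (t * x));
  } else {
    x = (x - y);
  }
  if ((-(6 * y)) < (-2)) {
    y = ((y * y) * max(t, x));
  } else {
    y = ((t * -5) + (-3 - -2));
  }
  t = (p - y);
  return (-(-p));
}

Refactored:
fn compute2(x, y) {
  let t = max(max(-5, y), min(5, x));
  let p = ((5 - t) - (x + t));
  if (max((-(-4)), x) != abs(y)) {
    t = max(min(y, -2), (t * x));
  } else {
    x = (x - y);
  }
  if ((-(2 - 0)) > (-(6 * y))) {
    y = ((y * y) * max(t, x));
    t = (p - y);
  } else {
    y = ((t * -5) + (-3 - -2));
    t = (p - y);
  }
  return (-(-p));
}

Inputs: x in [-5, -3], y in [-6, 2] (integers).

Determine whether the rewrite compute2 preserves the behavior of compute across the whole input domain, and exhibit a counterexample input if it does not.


Equivalent — the differences include statement counts differ; constant usage differs; arithmetic usage differs; comparison usage differs, yet no declared input distinguishes the two.
One worked example (x=-3, y=-1) — compute: t = -1; p = 10; (max(4, x) != abs(y)) -> true; t = 3; ((-(6 * y)) < (-2)) -> false; y = -16; t = 26; return 10; compute2: t = -1; p = 10; (max((-(-4)), x) != abs(y)) -> true; t = 3; ((-(2 - 0)) > (-(6 * y))) -> false; y = -16; t = 26; return 10; agreement on 10.
Across all 27 domain points the two functions coincide.
verdict: equivalent


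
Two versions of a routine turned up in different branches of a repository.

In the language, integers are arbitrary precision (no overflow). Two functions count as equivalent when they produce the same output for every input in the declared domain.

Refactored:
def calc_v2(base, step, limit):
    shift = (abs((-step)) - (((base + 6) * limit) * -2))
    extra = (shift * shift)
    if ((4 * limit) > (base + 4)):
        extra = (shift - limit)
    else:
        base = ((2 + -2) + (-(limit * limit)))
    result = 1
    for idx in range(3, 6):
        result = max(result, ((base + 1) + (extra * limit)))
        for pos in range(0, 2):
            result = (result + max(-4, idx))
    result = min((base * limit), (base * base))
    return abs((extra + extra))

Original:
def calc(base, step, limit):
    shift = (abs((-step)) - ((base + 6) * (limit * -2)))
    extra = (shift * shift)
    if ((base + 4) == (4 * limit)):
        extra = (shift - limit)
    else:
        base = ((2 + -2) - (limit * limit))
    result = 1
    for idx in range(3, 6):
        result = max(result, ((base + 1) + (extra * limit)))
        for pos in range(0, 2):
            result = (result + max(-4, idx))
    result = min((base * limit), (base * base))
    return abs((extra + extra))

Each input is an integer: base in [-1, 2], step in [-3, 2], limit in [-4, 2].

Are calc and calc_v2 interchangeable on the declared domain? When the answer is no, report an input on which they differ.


These are not equivalent — on base=-1, step=-3, limit=1 the outputs split (338 vs 24).
calc: shift := 13 | extra := 169 | ((base + 4) == (4 * limit)): false | base := -1 | result := 1 | iter idx=3: | result := 169 | iter pos=0: | result := 172 | iter pos=1: | result := 175 | iter idx=4: | result := 175 | iter pos=0: | result := 179 | iter pos=1: | result := 183 | iter idx=5: | result := 183 | iter pos=0: | result := 188 | iter pos=1: | result := 193 | result := -1 | result 338
calc_v2: shift := 13 | extra := 169 | ((4 * limit) > (base + 4)): true | extra := 12 | result := 1 | iter idx=3: | result := 12 | iter pos=0: | result := 15 | iter pos=1: | result := 18 | iter idx=4: | result := 18 | iter pos=0: | result := 22 | iter pos=1: | result := 26 | iter idx=5: | result := 26 | iter pos=0: | result := 31 | iter pos=1: | result := 36 | result := -1 | result 24
verdict: not equivalent; witness: base=-1, step=-3, limit=1


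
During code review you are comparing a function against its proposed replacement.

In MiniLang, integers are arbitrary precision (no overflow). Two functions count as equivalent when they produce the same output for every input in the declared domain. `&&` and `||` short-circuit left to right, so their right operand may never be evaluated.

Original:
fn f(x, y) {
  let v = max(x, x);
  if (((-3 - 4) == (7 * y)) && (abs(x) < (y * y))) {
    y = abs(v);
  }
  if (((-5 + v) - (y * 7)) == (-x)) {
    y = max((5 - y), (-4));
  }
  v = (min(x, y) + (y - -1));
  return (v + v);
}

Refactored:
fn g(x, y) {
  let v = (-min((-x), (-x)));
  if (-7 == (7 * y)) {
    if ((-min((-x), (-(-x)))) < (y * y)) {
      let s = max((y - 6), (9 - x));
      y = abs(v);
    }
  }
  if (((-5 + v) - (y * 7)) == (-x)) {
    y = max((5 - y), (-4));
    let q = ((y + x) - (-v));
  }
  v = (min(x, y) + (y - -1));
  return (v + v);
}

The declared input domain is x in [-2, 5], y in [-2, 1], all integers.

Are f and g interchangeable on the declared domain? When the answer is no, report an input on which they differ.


The two versions differ — the changes include statement counts differ, branching structure differs, constant usage differs, boolean connective usage differs, arithmetic usage differs, min/max/abs usage differs, local variable names differ.
One worked example (x=4, y=-1) — f: v=4, then (((-3 - 4) == (7 * y)) && (abs(x) < (y * y))) is false, then (((-5 + v) - (y * 7)) == (-x)) is false, then v=-1, then returns -2; g: v=4, then (-7 == (7 * y)) is true, then ((-min((-x), (-(-x)))) < (y * y)) is false, then (((-5 + v) - (y * 7)) == (-x)) is false, then v=-1, then returns -2; agreement on -2.
Across all 32 domain points the two functions coincide.
verdict: equivalent


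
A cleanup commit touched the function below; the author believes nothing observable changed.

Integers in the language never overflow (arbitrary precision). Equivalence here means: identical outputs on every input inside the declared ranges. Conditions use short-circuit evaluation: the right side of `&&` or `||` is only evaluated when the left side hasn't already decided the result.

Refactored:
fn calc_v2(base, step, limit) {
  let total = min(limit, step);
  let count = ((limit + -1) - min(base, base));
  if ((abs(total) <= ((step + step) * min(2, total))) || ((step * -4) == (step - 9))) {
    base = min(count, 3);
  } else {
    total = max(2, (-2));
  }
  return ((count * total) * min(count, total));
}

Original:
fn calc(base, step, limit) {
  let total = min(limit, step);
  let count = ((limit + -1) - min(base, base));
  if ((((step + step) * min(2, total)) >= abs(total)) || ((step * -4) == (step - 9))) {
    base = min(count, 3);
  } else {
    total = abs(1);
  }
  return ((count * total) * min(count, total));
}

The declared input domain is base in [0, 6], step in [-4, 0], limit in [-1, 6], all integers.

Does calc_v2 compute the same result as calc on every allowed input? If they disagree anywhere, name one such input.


The rewrite breaks on base=0, step=0, limit=-1, where the results are 4 and 8.
calc: total becomes -1; next count becomes -2; next ((((step + step) * min(2, total)) >= abs(total)) || ((step * -4) == (step - 9))) evaluates to false; next total becomes 1; next final value 4
calc_v2: total becomes -1; next count becomes -2; next ((abs(total) <= ((step + step) * min(2, total))) || ((step * -4) == (step - 9))) evaluates to false; next total becomes 2; next final value 8
verdict: not equivalent; witness: base=0, step=0, limit=-1


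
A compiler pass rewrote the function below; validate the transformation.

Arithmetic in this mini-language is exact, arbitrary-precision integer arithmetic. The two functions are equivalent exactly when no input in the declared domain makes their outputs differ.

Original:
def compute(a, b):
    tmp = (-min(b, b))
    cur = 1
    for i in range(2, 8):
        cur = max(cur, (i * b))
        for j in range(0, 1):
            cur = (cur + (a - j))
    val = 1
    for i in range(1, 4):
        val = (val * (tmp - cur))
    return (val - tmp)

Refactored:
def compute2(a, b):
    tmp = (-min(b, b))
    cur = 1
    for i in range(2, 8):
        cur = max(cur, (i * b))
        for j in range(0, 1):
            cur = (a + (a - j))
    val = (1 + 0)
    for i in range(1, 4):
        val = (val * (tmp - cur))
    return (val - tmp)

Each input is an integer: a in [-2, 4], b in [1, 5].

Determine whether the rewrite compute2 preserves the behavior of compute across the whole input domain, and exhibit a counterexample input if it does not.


These are not equivalent — on a=-2, b=1 the outputs split (-215 vs 28).
compute: tmp = -1; cur = 1; [i=2]; cur = 2; [j=0]; cur = 0; [i=3]; cur = 3; [j=0]; cur = 1; [i=4]; cur = 4; [j=0]; cur = 2; [i=5]; cur = 5; [j=0]; cur = 3; [i=6]; cur = 6; [j=0]; cur = 4; [i=7]; cur = 7; [j=0]; cur = 5; val = 1; [i=1]; val = -6; [i=2]; val = 36; [i=3]; val = -216; return -215
compute2: tmp = -1; cur = 1; [i=2]; cur = 2; [j=0]; cur = -4; [i=3]; cur = 3; [j=0]; cur = -4; [i=4]; cur = 4; [j=0]; cur = -4; [i=5]; cur = 5; [j=0]; cur = -4; [i=6]; cur = 6; [j=0]; cur = -4; [i=7]; cur = 7; [j=0]; cur = -4; val = 1; [i=1]; val = 3; [i=2]; val = 9; [i=3]; val = 27; return 28
verdict: not equivalent; witness: a=-2, b=1


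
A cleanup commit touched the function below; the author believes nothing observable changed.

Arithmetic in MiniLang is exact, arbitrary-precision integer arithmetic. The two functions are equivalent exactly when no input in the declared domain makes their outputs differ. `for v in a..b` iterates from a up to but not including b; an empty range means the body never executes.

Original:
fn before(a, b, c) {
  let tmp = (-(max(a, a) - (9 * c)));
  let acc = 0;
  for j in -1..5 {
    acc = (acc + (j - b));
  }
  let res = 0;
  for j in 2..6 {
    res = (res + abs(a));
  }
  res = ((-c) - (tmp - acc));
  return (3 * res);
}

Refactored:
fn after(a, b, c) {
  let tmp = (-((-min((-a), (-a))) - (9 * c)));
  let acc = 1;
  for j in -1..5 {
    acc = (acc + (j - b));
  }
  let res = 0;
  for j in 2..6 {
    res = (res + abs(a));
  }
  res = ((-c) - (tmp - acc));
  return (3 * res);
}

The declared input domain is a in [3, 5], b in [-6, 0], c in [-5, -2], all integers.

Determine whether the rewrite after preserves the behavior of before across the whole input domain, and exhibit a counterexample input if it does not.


Evaluate both at a=3, b=-6, c=-5.
before: tmp becomes -48; next acc becomes 0; next at j=-1:; next acc becomes 5; next at j=0:; next acc becomes 11; next at j=1:; next acc becomes 18; next at j=2:; next acc becomes 26; next at j=3:; next acc becomes 35; next at j=4:; next acc becomes 45; next res becomes 0; next at j=2:; next res becomes 3; next at j=3:; next res becomes 6; next at j=4:; next res becomes 9; next at j=5:; next res becomes 12; next res becomes 98; next final value 294
after: tmp becomes -48; next acc becomes 1; next at j=-1:; next acc becomes 6; next at j=0:; next acc becomes 12; next at j=1:; next acc becomes 19; next at j=2:; next acc becomes 27; next at j=3:; next acc becomes 36; next at j=4:; next acc becomes 46; next res becomes 0; next at j=2:; next res becomes 3; next at j=3:; next res becomes 6; next at j=4:; next res becomes 9; next at j=5:; next res becomes 12; next res becomes 99; next final value 297
294 != 297, so the rewrite changes behavior.
verdict: not equivalent; witness: a=3, b=-6, c=-5


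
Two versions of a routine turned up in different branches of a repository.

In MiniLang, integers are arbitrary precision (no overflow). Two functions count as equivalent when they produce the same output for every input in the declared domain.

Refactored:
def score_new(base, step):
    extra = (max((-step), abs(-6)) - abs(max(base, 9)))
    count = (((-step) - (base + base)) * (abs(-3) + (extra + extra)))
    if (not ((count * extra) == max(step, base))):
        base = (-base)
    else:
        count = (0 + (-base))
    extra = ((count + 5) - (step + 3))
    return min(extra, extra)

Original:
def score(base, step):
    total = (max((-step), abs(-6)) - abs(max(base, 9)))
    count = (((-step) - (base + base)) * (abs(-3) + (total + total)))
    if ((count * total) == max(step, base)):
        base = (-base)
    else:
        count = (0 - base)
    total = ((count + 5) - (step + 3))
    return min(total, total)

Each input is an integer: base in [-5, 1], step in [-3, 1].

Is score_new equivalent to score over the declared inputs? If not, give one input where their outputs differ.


base=-5, step=-3 yields 10 from score but -34 from score_new.
verdict: not equivalent; witness: base=-5, step=-3


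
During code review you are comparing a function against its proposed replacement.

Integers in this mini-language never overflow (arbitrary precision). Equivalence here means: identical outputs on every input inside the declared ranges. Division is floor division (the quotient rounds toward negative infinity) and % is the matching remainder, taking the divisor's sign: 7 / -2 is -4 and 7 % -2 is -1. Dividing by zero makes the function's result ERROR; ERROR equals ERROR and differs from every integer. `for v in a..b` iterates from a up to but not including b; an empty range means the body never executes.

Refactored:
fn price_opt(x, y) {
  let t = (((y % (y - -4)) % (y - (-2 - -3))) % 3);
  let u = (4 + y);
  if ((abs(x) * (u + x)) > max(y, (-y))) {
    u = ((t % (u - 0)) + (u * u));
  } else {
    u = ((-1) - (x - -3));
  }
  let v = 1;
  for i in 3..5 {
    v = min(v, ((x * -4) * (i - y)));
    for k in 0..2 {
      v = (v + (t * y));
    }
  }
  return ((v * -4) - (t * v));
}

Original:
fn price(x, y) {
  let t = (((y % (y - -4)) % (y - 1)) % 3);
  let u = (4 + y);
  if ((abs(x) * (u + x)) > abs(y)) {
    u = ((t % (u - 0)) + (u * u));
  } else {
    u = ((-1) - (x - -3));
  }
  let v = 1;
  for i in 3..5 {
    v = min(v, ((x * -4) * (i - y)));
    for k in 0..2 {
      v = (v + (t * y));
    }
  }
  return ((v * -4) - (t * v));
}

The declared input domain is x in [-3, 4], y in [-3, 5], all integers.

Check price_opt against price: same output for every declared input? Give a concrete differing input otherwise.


Although constant usage differs; also arithmetic usage differs; also min/max/abs usage differs, 72/72 inputs agree.
verdict: equivalent


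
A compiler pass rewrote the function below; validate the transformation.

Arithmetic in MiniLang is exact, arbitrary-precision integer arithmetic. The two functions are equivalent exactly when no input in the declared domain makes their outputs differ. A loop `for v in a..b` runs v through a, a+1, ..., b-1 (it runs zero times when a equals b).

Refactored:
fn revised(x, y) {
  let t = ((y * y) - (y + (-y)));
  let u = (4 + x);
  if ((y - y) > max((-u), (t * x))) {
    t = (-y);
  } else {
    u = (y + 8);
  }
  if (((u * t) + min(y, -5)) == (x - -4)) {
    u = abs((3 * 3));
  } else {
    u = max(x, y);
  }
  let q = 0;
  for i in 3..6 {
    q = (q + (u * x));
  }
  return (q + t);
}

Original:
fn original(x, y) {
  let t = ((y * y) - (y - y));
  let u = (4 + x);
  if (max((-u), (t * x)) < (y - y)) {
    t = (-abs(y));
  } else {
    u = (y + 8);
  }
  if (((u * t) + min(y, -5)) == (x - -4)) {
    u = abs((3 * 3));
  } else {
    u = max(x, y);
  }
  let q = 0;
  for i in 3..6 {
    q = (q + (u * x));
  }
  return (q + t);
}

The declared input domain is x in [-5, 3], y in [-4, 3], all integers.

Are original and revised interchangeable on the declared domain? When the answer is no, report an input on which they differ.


Evaluate both at x=-3, y=-4.
original: t := 16 | u := 1 | (max((-u), (t * x)) < (y - y)): true | t := -4 | (((u * t) + min(y, -5)) == (x - -4)): false | u := -3 | q := 0 | iter i=3: | q := 9 | iter i=4: | q := 18 | iter i=5: | q := 27 | result 23
revised: t := 16 | u := 1 | ((y - y) > max((-u), (t * x))): true | t := 4 | (((u * t) + min(y, -5)) == (x - -4)): false | u := -3 | q := 0 | iter i=3: | q := 9 | iter i=4: | q := 18 | iter i=5: | q := 27 | result 31
23 vs 31 — the two versions disagree here.
verdict: not equivalent; witness: x=-3, y=-4


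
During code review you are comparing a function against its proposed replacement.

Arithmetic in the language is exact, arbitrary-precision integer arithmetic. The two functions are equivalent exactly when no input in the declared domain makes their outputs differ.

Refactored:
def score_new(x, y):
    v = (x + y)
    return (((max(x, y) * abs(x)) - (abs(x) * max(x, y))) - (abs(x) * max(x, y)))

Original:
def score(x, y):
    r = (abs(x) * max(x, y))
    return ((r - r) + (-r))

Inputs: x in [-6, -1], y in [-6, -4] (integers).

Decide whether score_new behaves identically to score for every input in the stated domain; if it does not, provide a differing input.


This is a faithful refactor — min/max/abs usage differs, plus local variable names differ, plus arithmetic usage differs, but the computed results match everywhere.
As a probe, take x=-3, y=-4: score runs r = -9; return 9; score_new runs v = -7; return 9; both end at 9.
Across all 18 domain points the two functions coincide.
verdict: equivalent


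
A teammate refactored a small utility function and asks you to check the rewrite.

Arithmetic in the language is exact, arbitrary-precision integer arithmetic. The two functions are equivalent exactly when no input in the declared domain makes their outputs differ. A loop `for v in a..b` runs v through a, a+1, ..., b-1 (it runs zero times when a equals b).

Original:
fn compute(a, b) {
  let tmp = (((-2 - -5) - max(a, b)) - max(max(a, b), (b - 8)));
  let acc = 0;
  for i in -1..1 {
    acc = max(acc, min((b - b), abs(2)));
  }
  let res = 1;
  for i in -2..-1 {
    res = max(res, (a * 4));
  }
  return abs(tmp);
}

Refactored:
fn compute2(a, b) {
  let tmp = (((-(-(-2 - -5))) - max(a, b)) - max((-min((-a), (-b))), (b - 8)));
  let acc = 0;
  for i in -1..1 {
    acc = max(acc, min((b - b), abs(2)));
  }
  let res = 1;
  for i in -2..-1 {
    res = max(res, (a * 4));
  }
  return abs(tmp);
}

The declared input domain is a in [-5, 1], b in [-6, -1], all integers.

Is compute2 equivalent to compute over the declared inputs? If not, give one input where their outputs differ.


Changes here: min/max/abs usage differs; the full 42-point sweep finds no disagreement.
verdict: equivalent


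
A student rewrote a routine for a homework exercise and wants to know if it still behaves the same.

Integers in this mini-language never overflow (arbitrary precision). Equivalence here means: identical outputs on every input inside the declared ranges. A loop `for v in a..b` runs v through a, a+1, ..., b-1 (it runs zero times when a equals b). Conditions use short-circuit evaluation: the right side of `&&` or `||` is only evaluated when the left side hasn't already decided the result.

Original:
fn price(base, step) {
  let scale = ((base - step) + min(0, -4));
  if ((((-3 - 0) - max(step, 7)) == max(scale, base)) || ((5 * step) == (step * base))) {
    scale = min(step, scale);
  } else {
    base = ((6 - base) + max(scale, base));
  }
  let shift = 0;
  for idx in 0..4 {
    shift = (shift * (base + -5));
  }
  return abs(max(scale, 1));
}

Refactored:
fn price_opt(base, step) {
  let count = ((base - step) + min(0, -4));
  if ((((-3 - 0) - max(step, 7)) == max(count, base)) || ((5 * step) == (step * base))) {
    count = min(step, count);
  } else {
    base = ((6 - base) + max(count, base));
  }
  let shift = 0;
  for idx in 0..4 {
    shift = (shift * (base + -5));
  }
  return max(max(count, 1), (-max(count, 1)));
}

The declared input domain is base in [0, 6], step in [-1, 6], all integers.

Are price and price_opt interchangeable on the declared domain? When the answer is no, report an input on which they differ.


Behavior is preserved: although constant usage differs, plus local variable names differ, plus min/max/abs usage differs, the outputs never diverge.
As a probe, take base=4, step=-1: price runs scale = 1; ((((-3 - 0) - max(step, 7)) == max(scale, base)) || ((5 * step) == (step * base))) -> false; base = 6; shift = 0; [idx=0]; shift = 0; [idx=1]; shift = 0; [idx=2]; shift = 0; [idx=3]; shift = 0; return 1; price_opt runs count = 1; ((((-3 - 0) - max(step, 7)) == max(count, base)) || ((5 * step) == (step * base))) -> false; base = 6; shift = 0; [idx=0]; shift = 0; [idx=1]; shift = 0; [idx=2]; shift = 0; [idx=3]; shift = 0; return 1; both end at 1.
Across all 56 domain points the two functions coincide.
verdict: equivalent


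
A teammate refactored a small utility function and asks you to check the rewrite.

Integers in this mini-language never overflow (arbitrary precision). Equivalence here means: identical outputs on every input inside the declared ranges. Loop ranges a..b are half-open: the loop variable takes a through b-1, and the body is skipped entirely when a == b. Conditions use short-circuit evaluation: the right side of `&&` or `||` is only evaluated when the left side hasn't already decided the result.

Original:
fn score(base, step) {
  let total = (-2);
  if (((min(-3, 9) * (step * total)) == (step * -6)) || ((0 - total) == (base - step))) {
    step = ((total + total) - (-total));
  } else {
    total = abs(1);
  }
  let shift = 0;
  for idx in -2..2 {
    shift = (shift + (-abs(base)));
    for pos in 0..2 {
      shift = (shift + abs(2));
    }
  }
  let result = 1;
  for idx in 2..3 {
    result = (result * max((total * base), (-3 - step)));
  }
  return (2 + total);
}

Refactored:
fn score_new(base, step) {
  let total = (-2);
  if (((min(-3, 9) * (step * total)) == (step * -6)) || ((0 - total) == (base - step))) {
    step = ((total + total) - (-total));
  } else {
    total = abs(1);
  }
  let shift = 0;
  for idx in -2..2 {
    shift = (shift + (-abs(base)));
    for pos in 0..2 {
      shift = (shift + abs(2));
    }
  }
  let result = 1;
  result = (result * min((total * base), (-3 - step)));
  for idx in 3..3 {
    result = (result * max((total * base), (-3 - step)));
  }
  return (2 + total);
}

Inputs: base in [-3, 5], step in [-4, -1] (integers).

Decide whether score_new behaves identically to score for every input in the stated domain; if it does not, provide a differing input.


Equivalent. The one real change (`max((total * base), (-3 - step))` became `min((total * base), (-3 - step))`) has no effect anywhere in the declared ranges.
Across all 36 domain points the two functions coincide.
Spot check at base=1, step=-2 — score: total becomes -2; next (((min(-3, 9) * (step * total)) == (step * -6)) || ((0 - total) == (base - step))) evaluates to false; next total becomes 1; next shift becomes 0; next at idx=-2:; next shift becomes -1; next at pos=0:; next shift becomes 1; next at pos=1:; next shift becomes 3; next at idx=-1:; next shift becomes 2; next at pos=0:; next shift becomes 4; next at pos=1:; next shift becomes 6; next at idx=0:; next shift becomes 5; next at pos=0:; next shift becomes 7; next at pos=1:; next shift becomes 9; next at idx=1:; next shift becomes 8; next at pos=0:; next shift becomes 10; next at pos=1:; next shift becomes 12; next result becomes 1; next at idx=2:; next result becomes 1; next final value 3. score_new: total becomes -2; next (((min(-3, 9) * (step * total)) == (step * -6)) || ((0 - total) == (base - step))) evaluates to false; next total becomes 1; next shift becomes 0; next at idx=-2:; next shift becomes -1; next at pos=0:; next shift becomes 1; next at pos=1:; next shift becomes 3; next at idx=-1:; next shift becomes 2; next at pos=0:; next shift becomes 4; next at pos=1:; next shift becomes 6; next at idx=0:; next shift becomes 5; next at pos=0:; next shift becomes 7; next at pos=1:; next shift becomes 9; next at idx=1:; next shift becomes 8; next at pos=0:; next shift becomes 10; next at pos=1:; next shift becomes 12; next result becomes 1; next result becomes -1; next idx never enters its loop body; next final value 3. Both give 3.
verdict: equivalent


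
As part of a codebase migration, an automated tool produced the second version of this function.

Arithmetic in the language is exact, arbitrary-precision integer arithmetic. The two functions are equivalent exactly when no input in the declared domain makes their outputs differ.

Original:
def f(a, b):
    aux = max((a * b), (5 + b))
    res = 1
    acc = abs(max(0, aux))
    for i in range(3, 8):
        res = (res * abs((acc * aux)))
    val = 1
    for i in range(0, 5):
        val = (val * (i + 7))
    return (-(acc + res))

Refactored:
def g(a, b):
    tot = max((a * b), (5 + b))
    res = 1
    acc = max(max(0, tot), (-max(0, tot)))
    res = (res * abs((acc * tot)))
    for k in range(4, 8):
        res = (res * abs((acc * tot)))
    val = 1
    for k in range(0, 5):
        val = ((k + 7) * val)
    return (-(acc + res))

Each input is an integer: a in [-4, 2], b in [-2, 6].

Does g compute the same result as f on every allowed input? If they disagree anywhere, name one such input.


Comparing the listings, the differences include: local variable names differ, loop structure differs, statement counts differ, min/max/abs usage differs, constant usage differs, arithmetic usage differs.
One worked example (a=-4, b=6) — f: aux=11, then res=1, then acc=11, then (i=3), then res=121, then (i=4), then res=14641, then (i=5), then res=1771561, then (i=6), then res=214358881, then (i=7), then res=25937424601, then val=1, then (i=0), then val=7, then (i=1), then val=56, then (i=2), then val=504, then (i=3), then val=5040, then (i=4), then val=55440, then returns -25937424612; g: tot=11, then res=1, then acc=11, then res=121, then (k=4), then res=14641, then (k=5), then res=1771561, then (k=6), then res=214358881, then (k=7), then res=25937424601, then val=1, then (k=0), then val=7, then (k=1), then val=56, then (k=2), then val=504, then (k=3), then val=5040, then (k=4), then val=55440, then returns -25937424612; agreement on -25937424612.
Sweeping the whole domain (63 inputs) finds no disagreement.
verdict: equivalent


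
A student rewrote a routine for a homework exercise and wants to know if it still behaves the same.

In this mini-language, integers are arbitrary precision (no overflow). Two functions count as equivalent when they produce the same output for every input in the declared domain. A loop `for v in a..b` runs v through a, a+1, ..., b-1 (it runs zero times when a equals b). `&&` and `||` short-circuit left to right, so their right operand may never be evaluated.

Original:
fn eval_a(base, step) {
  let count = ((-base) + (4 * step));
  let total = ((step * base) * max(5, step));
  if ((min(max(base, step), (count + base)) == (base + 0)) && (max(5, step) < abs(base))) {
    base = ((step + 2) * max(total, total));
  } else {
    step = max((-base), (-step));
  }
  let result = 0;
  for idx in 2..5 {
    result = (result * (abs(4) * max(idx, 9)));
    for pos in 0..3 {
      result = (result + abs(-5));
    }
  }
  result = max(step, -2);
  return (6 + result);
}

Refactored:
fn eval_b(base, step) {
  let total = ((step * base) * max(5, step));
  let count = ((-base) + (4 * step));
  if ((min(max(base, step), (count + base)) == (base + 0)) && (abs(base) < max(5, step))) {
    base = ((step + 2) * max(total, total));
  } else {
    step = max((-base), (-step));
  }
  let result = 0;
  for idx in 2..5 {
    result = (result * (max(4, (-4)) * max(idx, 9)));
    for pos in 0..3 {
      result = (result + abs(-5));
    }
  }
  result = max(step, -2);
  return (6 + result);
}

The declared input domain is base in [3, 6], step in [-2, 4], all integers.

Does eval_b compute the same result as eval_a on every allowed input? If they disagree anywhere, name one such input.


base=3, step=1 yields 5 from eval_a but 7 from eval_b.
verdict: not equivalent; witness: base=3, step=1


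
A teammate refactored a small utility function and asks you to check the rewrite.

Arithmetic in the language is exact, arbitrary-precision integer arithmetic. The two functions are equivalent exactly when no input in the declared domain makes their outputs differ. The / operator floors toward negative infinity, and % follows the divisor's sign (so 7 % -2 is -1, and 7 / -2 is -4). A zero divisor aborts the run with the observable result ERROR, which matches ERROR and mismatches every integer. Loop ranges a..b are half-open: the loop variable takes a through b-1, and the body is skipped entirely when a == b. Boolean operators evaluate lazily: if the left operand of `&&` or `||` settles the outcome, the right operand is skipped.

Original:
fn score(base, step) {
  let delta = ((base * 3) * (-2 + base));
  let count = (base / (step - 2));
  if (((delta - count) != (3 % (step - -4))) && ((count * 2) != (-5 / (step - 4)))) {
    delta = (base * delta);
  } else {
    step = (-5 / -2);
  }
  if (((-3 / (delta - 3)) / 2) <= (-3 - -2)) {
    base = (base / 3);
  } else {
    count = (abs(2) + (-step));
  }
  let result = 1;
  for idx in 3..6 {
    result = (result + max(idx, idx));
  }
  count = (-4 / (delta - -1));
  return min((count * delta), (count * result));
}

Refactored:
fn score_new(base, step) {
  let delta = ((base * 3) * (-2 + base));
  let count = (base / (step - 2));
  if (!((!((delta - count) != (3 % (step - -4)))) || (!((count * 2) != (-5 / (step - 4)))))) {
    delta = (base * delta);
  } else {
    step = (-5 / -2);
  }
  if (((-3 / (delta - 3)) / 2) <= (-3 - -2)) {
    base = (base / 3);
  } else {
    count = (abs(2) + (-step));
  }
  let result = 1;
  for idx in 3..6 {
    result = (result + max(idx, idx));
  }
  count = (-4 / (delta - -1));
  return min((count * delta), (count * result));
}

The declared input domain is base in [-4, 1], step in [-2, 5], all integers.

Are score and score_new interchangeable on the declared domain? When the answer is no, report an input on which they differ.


Equivalent — the differences include boolean connective usage differs, yet no declared input distinguishes the two.
One worked example (base=1, step=3) — score: delta := -3 | count := 1 | (((delta - count) != (3 % (step - -4))) && ((count * 2) != (-5 / (step - 4)))): true | delta := -3 | (((-3 / (delta - 3)) / 2) <= (-3 - -2)): false | count := -1 | result := 1 | iter idx=3: | result := 4 | iter idx=4: | result := 8 | iter idx=5: | result := 13 | count := 2 | result -6; score_new: delta := -3 | count := 1 | (!((!((delta - count) != (3 % (step - -4)))) || (!((count * 2) != (-5 / (step - 4)))))): true | delta := -3 | (((-3 / (delta - 3)) / 2) <= (-3 - -2)): false | count := -1 | result := 1 | iter idx=3: | result := 4 | iter idx=4: | result := 8 | iter idx=5: | result := 13 | count := 2 | result -6; agreement on -6.
Across all 48 domain points the two functions coincide.
verdict: equivalent


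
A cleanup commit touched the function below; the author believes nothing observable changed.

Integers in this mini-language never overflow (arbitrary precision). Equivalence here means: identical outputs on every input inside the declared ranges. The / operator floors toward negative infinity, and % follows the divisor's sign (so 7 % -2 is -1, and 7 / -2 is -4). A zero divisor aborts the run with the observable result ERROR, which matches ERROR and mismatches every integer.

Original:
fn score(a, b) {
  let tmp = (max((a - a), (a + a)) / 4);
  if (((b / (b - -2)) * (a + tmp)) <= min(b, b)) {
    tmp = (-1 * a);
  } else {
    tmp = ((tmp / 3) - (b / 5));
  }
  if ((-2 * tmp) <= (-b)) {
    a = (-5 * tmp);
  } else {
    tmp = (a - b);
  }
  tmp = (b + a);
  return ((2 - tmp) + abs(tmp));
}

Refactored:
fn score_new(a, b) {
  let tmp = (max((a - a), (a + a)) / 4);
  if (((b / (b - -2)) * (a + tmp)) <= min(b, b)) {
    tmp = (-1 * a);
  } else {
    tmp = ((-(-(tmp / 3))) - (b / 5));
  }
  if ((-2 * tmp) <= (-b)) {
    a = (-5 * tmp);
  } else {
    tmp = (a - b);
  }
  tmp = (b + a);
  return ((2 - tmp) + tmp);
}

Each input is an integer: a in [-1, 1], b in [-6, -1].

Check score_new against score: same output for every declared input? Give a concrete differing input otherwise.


Try a=-1, b=-6.
score: tmp := 0 | (((b / (b - -2)) * (a + tmp)) <= min(b, b)): false | tmp := 2 | ((-2 * tmp) <= (-b)): true | a := -10 | tmp := -16 | result 34
score_new: tmp := 0 | (((b / (b - -2)) * (a + tmp)) <= min(b, b)): false | tmp := 2 | ((-2 * tmp) <= (-b)): true | a := -10 | tmp := -16 | result 2
34 against 2: the behavior changed.
verdict: not equivalent; witness: a=-1, b=-6
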